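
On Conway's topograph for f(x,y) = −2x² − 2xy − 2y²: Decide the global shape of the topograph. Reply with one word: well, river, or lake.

D = b²−4ac = (-2)² − 4·(-2)·(-2) = -12
D < 0 ⇒ definite ⇒ every region one sign ⇒ single well

well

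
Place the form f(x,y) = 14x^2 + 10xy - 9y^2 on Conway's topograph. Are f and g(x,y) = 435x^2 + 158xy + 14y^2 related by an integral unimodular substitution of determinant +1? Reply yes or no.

D₁ = 604, D₂ = 604
river cycle of f (length 20): (-9, 8, 15), (15, 22, -2), (-2, 22, 15), (15, 8, -9), (-9, 10, 14), (14, 18, -5), (-5, 22, 6), (6, 14, -17), (-17, 20, 3), (3, 22, -10), … (10 more)
river cycle of g (length 20): (14, 10, -9), (-9, 8, 15), (15, 22, -2), (-2, 22, 15), (15, 8, -9), (-9, 10, 14), (14, 18, -5), (-5, 22, 6), (6, 14, -17), (-17, 20, 3), … (10 more)
cycles coincide ⇒ equivalent

yes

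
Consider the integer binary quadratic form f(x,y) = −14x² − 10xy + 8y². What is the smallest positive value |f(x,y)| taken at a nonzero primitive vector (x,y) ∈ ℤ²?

descent: ρ → (8,10,-14)  [lands on river]
river: ρ → (-14,18,4)
river: ρ → (4,22,-4)
river: ρ → (-4,18,14)
river: ρ → (14,10,-8)
river: ρ → (-8,22,2)
river: ρ → (2,22,-8)
river: ρ → (-8,10,14)
river: ρ → (14,18,-4)
river: ρ → (-4,22,4)
river: ρ → (4,18,-14)
river: ρ → (-14,10,8)
river: ρ → (8,22,-2)
river: ρ → (-2,22,8)
closes: descent 1, river 14
min |a| on river = 2

2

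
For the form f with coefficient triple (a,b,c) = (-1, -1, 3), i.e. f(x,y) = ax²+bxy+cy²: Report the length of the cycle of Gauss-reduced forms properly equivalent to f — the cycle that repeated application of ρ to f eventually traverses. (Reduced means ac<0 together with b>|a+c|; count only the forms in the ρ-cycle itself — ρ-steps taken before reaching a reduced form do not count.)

D = 13, ⌊√D⌋ = 3
descent: ρ → (3,1,-1)
descent: ρ → (-1,3,1)  [lands on river]
river: ρ → (1,3,-1)
ρ-cycle length = 2 (tail of 2 descent steps not counted)

2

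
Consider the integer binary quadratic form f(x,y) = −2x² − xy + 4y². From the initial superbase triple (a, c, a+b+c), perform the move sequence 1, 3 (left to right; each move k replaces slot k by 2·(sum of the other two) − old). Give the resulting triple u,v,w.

start (-2,4,1) = (f(1,0),f(0,1),f(1,1))
replace slot 1: 2·(4+1) − (-2) = 12 → (12,4,1)
replace slot 3: 2·(12+4) − 1 = 31 → (12,4,31)

12,4,31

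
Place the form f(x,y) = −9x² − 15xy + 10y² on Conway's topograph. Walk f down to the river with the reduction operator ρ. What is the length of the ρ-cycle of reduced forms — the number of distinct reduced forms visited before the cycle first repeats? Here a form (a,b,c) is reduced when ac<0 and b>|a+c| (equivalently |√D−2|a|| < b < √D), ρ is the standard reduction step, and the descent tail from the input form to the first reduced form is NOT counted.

D = 585, ⌊√D⌋ = 24
descent: ρ → (10,15,-9)  [lands on river]
river: ρ → (-9,21,4)
river: ρ → (4,19,-14)
river: ρ → (-14,9,9)
river: ρ → (9,9,-14)
river: ρ → (-14,19,4)
river: ρ → (4,21,-9)
river: ρ → (-9,15,10)
river: ρ → (10,5,-14)
river: ρ → (-14,23,1)
river: ρ → (1,23,-14)
river: ρ → (-14,5,10)
ρ-cycle length = 12 (tail of 1 descent step not counted)

12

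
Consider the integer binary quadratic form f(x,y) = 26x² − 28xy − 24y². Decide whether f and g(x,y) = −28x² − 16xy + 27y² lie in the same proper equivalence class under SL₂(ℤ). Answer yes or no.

D₁ = 3280, D₂ = 3280
river cycle of f (length 12): (-24, 28, 26), (26, 24, -26), (-26, 28, 24), (24, 20, -30), (-30, 40, 14), (14, 44, -24), (-24, 52, 6), (6, 56, -6), (-6, 52, 24), (24, 44, -14), … (2 more)
river cycle of g (length 10): (27, 16, -28), (-28, 40, 15), (15, 50, -13), (-13, 54, 7), (7, 44, -48), (-48, 52, 3), (3, 56, -12), (-12, 40, 35), (35, 30, -17), (-17, 38, 27)
cycles differ ⇒ inequivalent

no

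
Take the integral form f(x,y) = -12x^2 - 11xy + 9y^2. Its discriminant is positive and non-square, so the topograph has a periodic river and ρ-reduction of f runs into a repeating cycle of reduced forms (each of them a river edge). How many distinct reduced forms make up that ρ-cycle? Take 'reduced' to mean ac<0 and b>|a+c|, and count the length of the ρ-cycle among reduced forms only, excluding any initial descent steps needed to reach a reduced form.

D = 553, ⌊√D⌋ = 23
descent: ρ → (9,11,-12)  [lands on river]
river: ρ → (-12,13,8)
river: ρ → (8,19,-6)
river: ρ → (-6,17,11)
river: ρ → (11,5,-12)
river: ρ → (-12,19,4)
river: ρ → (4,21,-7)
river: ρ → (-7,21,4)
river: ρ → (4,19,-12)
river: ρ → (-12,5,11)
river: ρ → (11,17,-6)
river: ρ → (-6,19,8)
river: ρ → (8,13,-12)
river: ρ → (-12,11,9)
river: ρ → (9,7,-14)
river: ρ → (-14,21,2)
river: ρ → (2,23,-3)
river: ρ → (-3,19,16)
river: ρ → (16,13,-6)
river: ρ → (-6,23,1)
river: ρ → (1,23,-6)
river: ρ → (-6,13,16)
river: ρ → (16,19,-3)
river: ρ → (-3,23,2)
river: ρ → (2,21,-14)
river: ρ → (-14,7,9)
ρ-cycle length = 26 (tail of 1 descent step not counted)

26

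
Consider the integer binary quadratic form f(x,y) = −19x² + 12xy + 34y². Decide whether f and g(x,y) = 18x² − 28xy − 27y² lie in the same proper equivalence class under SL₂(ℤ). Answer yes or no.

D₁ = 2728, D₂ = 2728
river cycle of f (length 10): (-19, 50, 3), (3, 52, -2), (-2, 52, 3), (3, 50, -19), (-19, 26, 27), (27, 28, -18), (-18, 44, 11), (11, 44, -18), (-18, 28, 27), (27, 26, -19)
river cycle of g (length 10): (-27, 28, 18), (18, 44, -11), (-11, 44, 18), (18, 28, -27), (-27, 26, 19), (19, 50, -3), (-3, 52, 2), (2, 52, -3), (-3, 50, 19), (19, 26, -27)
cycles differ ⇒ inequivalent

no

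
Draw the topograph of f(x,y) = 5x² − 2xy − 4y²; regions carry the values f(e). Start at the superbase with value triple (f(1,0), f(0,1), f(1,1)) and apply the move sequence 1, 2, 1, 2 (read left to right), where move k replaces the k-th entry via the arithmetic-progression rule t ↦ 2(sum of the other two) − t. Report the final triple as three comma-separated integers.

start (5,-4,-1) = (f(1,0),f(0,1),f(1,1))
replace slot 1: 2·((-4)+(-1)) − 5 = -15 → (-15,-4,-1)
replace slot 2: 2·((-15)+(-1)) − (-4) = -28 → (-15,-28,-1)
replace slot 1: 2·((-28)+(-1)) − (-15) = -43 → (-43,-28,-1)
replace slot 2: 2·((-43)+(-1)) − (-28) = -60 → (-43,-60,-1)

-43,-60,-1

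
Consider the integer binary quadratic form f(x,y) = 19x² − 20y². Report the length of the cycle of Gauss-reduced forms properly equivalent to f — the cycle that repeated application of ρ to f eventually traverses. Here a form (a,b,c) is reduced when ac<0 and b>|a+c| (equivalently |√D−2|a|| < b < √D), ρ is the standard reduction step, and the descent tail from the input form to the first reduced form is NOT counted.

D = 1520, ⌊√D⌋ = 38
descent: ρ → (-20,0,19)
descent: ρ → (19,38,-1)  [lands on river]
river: ρ → (-1,38,19)
ρ-cycle length = 2 (tail of 2 descent steps not counted)

2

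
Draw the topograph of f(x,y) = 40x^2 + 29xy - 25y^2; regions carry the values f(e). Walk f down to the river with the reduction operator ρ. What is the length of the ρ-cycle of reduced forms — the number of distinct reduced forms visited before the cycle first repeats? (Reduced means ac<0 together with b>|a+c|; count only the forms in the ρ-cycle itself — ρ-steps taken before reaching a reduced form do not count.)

D = 4841, ⌊√D⌋ = 69
river: ρ → (-25,21,44)
river: ρ → (44,67,-2)
river: ρ → (-2,69,10)
river: ρ → (10,51,-56)
river: ρ → (-56,61,5)
river: ρ → (5,69,-4)
river: ρ → (-4,67,22)
river: ρ → (22,65,-7)
river: ρ → (-7,61,40)
river: ρ → (40,19,-28)
river: ρ → (-28,37,31)
river: ρ → (31,25,-34)
river: ρ → (-34,43,22)
river: ρ → (22,45,-32)
river: ρ → (-32,19,35)
river: ρ → (35,51,-16)
river: ρ → (-16,45,44)
river: ρ → (44,43,-17)
river: ρ → (-17,59,20)
river: ρ → (20,61,-14)
river: ρ → (-14,51,40)
river: ρ → (40,29,-25)
ρ-cycle length = 22 (tail of 0 descent steps not counted)

22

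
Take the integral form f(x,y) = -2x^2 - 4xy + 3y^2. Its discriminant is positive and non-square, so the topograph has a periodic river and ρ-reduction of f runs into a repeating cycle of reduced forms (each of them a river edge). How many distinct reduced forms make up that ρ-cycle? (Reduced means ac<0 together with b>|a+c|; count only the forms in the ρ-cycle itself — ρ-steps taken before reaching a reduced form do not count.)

D = 40, ⌊√D⌋ = 6
descent: ρ → (3,4,-2)  [lands on river]
river: ρ → (-2,4,3)
river: ρ → (3,2,-3)
river: ρ → (-3,4,2)
river: ρ → (2,4,-3)
river: ρ → (-3,2,3)
ρ-cycle length = 6 (tail of 1 descent step not counted)

6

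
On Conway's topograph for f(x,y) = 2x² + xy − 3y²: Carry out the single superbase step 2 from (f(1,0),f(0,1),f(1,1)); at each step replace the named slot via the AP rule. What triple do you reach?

start (2,-3,0) = (f(1,0),f(0,1),f(1,1))
replace slot 2: 2·(2+0) − (-3) = 7 → (2,7,0)

2,7,0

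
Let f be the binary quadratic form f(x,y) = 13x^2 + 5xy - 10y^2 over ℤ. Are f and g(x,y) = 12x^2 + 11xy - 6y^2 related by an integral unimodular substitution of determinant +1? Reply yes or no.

D₁ = 545, D₂ = 409
discriminants differ ⇒ not SL₂(ℤ)-equivalent

no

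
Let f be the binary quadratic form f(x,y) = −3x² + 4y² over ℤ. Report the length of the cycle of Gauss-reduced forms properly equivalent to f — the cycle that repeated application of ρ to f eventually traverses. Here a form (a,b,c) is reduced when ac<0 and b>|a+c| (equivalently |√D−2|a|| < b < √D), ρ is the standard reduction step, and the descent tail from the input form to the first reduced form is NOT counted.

D = 48, ⌊√D⌋ = 6
descent: ρ → (4,0,-3)
descent: ρ → (-3,6,1)  [lands on river]
river: ρ → (1,6,-3)
ρ-cycle length = 2 (tail of 2 descent steps not counted)

2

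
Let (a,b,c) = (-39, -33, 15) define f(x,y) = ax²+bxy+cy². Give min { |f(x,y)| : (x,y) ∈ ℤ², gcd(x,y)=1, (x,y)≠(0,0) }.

descent: ρ → (15,33,-39)  [lands on river]
river: ρ → (-39,45,9)
river: ρ → (9,45,-39)
river: ρ → (-39,33,15)
river: ρ → (15,57,-3)
river: ρ → (-3,57,15)
closes: descent 1, river 6
min |a| on river = 3

3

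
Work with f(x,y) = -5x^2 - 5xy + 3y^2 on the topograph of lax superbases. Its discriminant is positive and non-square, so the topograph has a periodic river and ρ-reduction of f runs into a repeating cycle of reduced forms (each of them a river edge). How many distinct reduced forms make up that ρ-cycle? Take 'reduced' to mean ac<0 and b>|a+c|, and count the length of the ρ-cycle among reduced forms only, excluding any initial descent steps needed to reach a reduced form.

D = 85, ⌊√D⌋ = 9
descent: ρ → (3,5,-5)  [lands on river]
river: ρ → (-5,5,3)
river: ρ → (3,7,-3)
river: ρ → (-3,5,5)
river: ρ → (5,5,-3)
river: ρ → (-3,7,3)
ρ-cycle length = 6 (tail of 1 descent step not counted)

6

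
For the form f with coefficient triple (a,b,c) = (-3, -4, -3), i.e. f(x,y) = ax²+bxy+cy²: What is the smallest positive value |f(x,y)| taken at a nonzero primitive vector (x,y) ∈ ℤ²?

translate: b→-2 (≡4 mod 6), so (3,4,3)→(3,-2,2)
flip: (3,-2,2)→(2,2,3)
reduced (well bottom): (2,2,3) with a≤c, −a<b≤a
well minimum |f| = |-2| = 2 (negative-definite)

2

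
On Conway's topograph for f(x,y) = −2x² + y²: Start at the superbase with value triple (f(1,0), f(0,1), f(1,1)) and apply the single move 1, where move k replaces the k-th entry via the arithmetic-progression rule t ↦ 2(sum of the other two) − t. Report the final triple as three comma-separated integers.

start (-2,1,-1) = (f(1,0),f(0,1),f(1,1))
replace slot 1: 2·(1+(-1)) − (-2) = 2 → (2,1,-1)

2,1,-1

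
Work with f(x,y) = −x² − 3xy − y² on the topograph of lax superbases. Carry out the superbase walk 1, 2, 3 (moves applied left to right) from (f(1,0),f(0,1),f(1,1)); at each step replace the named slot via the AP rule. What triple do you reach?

start (-1,-1,-5) = (f(1,0),f(0,1),f(1,1))
replace slot 1: 2·((-1)+(-5)) − (-1) = -11 → (-11,-1,-5)
replace slot 2: 2·((-11)+(-5)) − (-1) = -31 → (-11,-31,-5)
replace slot 3: 2·((-11)+(-31)) − (-5) = -79 → (-11,-31,-79)

-11,-31,-79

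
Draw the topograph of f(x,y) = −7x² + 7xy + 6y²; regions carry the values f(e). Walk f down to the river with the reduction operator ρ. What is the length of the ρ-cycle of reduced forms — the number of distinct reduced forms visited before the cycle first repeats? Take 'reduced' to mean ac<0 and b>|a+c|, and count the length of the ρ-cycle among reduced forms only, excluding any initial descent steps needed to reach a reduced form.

D = 217, ⌊√D⌋ = 14
river: ρ → (6,5,-8)
river: ρ → (-8,11,3)
river: ρ → (3,13,-4)
river: ρ → (-4,11,6)
river: ρ → (6,13,-2)
river: ρ → (-2,11,12)
river: ρ → (12,13,-1)
river: ρ → (-1,13,12)
river: ρ → (12,11,-2)
river: ρ → (-2,13,6)
river: ρ → (6,11,-4)
river: ρ → (-4,13,3)
river: ρ → (3,11,-8)
river: ρ → (-8,5,6)
river: ρ → (6,7,-7)
river: ρ → (-7,7,6)
ρ-cycle length = 16 (tail of 0 descent steps not counted)

16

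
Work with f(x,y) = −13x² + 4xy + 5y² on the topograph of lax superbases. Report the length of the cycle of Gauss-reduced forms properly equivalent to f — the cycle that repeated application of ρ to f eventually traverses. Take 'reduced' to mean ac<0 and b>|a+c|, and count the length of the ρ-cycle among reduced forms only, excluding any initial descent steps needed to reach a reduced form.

D = 276, ⌊√D⌋ = 16
descent: ρ → (5,16,-1)  [lands on river]
river: ρ → (-1,16,5)
river: ρ → (5,14,-4)
river: ρ → (-4,10,11)
river: ρ → (11,12,-3)
river: ρ → (-3,12,11)
river: ρ → (11,10,-4)
river: ρ → (-4,14,5)
ρ-cycle length = 8 (tail of 1 descent step not counted)

8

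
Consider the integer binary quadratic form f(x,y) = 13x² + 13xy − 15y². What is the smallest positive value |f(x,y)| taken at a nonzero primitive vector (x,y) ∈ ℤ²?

river: ρ → (-15,17,11)
river: ρ → (11,27,-5)
river: ρ → (-5,23,21)
river: ρ → (21,19,-7)
river: ρ → (-7,23,15)
river: ρ → (15,7,-15)
river: ρ → (-15,23,7)
river: ρ → (7,19,-21)
river: ρ → (-21,23,5)
river: ρ → (5,27,-11)
river: ρ → (-11,17,15)
river: ρ → (15,13,-13)
river: ρ → (-13,13,15)
river: ρ → (15,17,-11)
river: ρ → (-11,27,5)
river: ρ → (5,23,-21)
river: ρ → (-21,19,7)
river: ρ → (7,23,-15)
river: ρ → (-15,7,15)
river: ρ → (15,23,-7)
river: ρ → (-7,19,21)
river: ρ → (21,23,-5)
river: ρ → (-5,27,11)
river: ρ → (11,17,-15)
river: ρ → (-15,13,13)
river: ρ → (13,13,-15)
closes: descent 0, river 26
min |a| on river = 5

5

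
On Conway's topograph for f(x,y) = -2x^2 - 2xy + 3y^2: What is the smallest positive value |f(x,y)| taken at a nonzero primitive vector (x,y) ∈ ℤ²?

descent: ρ → (3,2,-2)  [lands on river]
river: ρ → (-2,2,3)
river: ρ → (3,4,-1)
river: ρ → (-1,4,3)
closes: descent 1, river 4
min |a| on river = 1

1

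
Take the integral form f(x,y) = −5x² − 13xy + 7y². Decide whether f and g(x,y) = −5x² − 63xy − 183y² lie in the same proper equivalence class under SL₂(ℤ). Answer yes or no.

D₁ = 309, D₂ = 309
river cycle of f (length 6): (7, 13, -5), (-5, 17, 1), (1, 17, -5), (-5, 13, 7), (7, 15, -3), (-3, 15, 7)
river cycle of g (length 6): (-5, 17, 1), (1, 17, -5), (-5, 13, 7), (7, 15, -3), (-3, 15, 7), (7, 13, -5)
cycles coincide ⇒ equivalent

yes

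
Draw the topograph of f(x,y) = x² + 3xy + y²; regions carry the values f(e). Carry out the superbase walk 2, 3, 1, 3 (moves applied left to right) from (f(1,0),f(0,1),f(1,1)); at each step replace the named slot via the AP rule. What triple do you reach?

start (1,1,5) = (f(1,0),f(0,1),f(1,1))
replace slot 2: 2·(1+5) − 1 = 11 → (1,11,5)
replace slot 3: 2·(1+11) − 5 = 19 → (1,11,19)
replace slot 1: 2·(11+19) − 1 = 59 → (59,11,19)
replace slot 3: 2·(59+11) − 19 = 121 → (59,11,121)

59,11,121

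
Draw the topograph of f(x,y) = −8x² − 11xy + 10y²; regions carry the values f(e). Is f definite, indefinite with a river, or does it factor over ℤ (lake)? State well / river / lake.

D = b²−4ac = (-11)² − 4·(-8)·10 = 441
D = 21² is a perfect square ⇒ form factors over ℤ ⇒ lakes

lake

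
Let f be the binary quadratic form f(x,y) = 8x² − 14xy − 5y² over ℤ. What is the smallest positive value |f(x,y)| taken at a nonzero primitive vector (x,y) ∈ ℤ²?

descent: ρ → (-5,14,8)  [lands on river]
river: ρ → (8,18,-1)
river: ρ → (-1,18,8)
river: ρ → (8,14,-5)
river: ρ → (-5,16,5)
river: ρ → (5,14,-8)
river: ρ → (-8,18,1)
river: ρ → (1,18,-8)
river: ρ → (-8,14,5)
river: ρ → (5,16,-5)
closes: descent 1, river 10
min |a| on river = 1

1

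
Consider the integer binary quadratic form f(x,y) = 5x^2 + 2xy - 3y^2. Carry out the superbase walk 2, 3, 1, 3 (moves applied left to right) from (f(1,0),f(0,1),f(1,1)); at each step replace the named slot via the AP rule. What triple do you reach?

start (5,-3,4) = (f(1,0),f(0,1),f(1,1))
replace slot 2: 2·(5+4) − (-3) = 21 → (5,21,4)
replace slot 3: 2·(5+21) − 4 = 48 → (5,21,48)
replace slot 1: 2·(21+48) − 5 = 133 → (133,21,48)
replace slot 3: 2·(133+21) − 48 = 260 → (133,21,260)

133,21,260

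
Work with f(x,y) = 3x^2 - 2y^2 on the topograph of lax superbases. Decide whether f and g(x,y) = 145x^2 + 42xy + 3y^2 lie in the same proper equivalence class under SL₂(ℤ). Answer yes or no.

D₁ = 24, D₂ = 24
river cycle of f (length 2): (-2, 4, 1), (1, 4, -2)
river cycle of g (length 2): (-2, 4, 1), (1, 4, -2)
cycles coincide ⇒ equivalent

yes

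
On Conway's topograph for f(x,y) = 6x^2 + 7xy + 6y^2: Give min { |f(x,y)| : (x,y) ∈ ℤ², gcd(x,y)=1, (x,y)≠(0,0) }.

translate: b→-5 (≡7 mod 12), so (6,7,6)→(6,-5,5)
flip: (6,-5,5)→(5,5,6)
reduced (well bottom): (5,5,6) with a≤c, −a<b≤a
well minimum = a = 5

5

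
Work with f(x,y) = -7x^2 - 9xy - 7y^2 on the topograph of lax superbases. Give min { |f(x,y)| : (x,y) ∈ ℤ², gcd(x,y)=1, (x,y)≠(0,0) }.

translate: b→-5 (≡9 mod 14), so (7,9,7)→(7,-5,5)
flip: (7,-5,5)→(5,5,7)
reduced (well bottom): (5,5,7) with a≤c, −a<b≤a
well minimum |f| = |-5| = 5 (negative-definite)

5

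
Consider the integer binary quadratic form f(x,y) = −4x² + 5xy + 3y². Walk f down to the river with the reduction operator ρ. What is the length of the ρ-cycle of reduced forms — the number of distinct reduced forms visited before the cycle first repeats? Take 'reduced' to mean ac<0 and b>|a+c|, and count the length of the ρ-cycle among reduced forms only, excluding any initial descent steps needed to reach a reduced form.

D = 73, ⌊√D⌋ = 8
river: ρ → (3,7,-2)
river: ρ → (-2,5,6)
river: ρ → (6,7,-1)
river: ρ → (-1,7,6)
river: ρ → (6,5,-2)
river: ρ → (-2,7,3)
river: ρ → (3,5,-4)
river: ρ → (-4,3,4)
river: ρ → (4,5,-3)
river: ρ → (-3,7,2)
river: ρ → (2,5,-6)
river: ρ → (-6,7,1)
river: ρ → (1,7,-6)
river: ρ → (-6,5,2)
river: ρ → (2,7,-3)
river: ρ → (-3,5,4)
river: ρ → (4,3,-4)
river: ρ → (-4,5,3)
ρ-cycle length = 18 (tail of 0 descent steps not counted)

18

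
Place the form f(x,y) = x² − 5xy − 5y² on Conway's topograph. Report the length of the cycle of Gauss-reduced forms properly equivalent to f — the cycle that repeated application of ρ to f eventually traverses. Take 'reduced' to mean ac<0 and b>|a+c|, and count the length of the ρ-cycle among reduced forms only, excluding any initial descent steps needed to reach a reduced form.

D = 45, ⌊√D⌋ = 6
descent: ρ → (-5,5,1)  [lands on river]
river: ρ → (1,5,-5)
ρ-cycle length = 2 (tail of 1 descent step not counted)

2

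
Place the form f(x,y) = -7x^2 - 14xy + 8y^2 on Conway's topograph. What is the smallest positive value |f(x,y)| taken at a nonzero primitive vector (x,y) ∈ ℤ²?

descent: ρ → (8,14,-7)  [lands on river]
river: ρ → (-7,14,8)
river: ρ → (8,18,-3)
river: ρ → (-3,18,8)
closes: descent 1, river 4
min |a| on river = 3

3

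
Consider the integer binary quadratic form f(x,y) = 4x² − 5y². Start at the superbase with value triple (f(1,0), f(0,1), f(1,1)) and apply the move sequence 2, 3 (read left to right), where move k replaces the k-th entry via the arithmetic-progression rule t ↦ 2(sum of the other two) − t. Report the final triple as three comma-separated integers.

start (4,-5,-1) = (f(1,0),f(0,1),f(1,1))
replace slot 2: 2·(4+(-1)) − (-5) = 11 → (4,11,-1)
replace slot 3: 2·(4+11) − (-1) = 31 → (4,11,31)

4,11,31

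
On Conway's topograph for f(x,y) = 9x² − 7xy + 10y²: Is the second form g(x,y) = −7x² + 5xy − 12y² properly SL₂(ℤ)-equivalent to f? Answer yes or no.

D₁ = -311, D₂ = -311
f: reduced (well bottom): (9,-7,10) with a≤c, −a<b≤a
g is negative-definite; reduce −g:
−g: reduced (well bottom): (7,-5,12) with a≤c, −a<b≤a
flip sign back: reduced form of g is (-7,5,-12)
reduced forms (9, -7, 10) vs (-7, 5, -12) ⇒ inequivalent

no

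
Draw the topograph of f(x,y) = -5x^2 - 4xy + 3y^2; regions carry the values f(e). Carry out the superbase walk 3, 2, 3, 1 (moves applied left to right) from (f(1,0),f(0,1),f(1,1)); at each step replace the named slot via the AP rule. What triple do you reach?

start (-5,3,-6) = (f(1,0),f(0,1),f(1,1))
replace slot 3: 2·((-5)+3) − (-6) = 2 → (-5,3,2)
replace slot 2: 2·((-5)+2) − 3 = -9 → (-5,-9,2)
replace slot 3: 2·((-5)+(-9)) − 2 = -30 → (-5,-9,-30)
replace slot 1: 2·((-9)+(-30)) − (-5) = -73 → (-73,-9,-30)

-73,-9,-30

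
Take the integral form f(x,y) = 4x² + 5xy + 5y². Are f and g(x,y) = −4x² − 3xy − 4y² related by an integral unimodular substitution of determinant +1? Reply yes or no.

D₁ = -55, D₂ = -55
f: translate: b→-3 (≡5 mod 8), so (4,5,5)→(4,-3,4)
f: flip: (4,-3,4)→(4,3,4)
f: reduced (well bottom): (4,3,4) with a≤c, −a<b≤a
g is negative-definite; reduce −g:
−g: reduced (well bottom): (4,3,4) with a≤c, −a<b≤a
flip sign back: reduced form of g is (-4,-3,-4)
reduced forms (4, 3, 4) vs (-4, -3, -4) ⇒ inequivalent

no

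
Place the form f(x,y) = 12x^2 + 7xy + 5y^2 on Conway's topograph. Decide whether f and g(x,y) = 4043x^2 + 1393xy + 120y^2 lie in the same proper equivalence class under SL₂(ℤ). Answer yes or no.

D₁ = -191, D₂ = -191
f: flip: (12,7,5)→(5,-7,12)
f: translate: b→3 (≡-7 mod 10), so (5,-7,12)→(5,3,10)
f: reduced (well bottom): (5,3,10) with a≤c, −a<b≤a
g: flip: (4043,1393,120)→(120,-1393,4043)
g: translate: b→47 (≡-1393 mod 240), so (120,-1393,4043)→(120,47,5)
g: flip: (120,47,5)→(5,-47,120)
g: translate: b→3 (≡-47 mod 10), so (5,-47,120)→(5,3,10)
g: reduced (well bottom): (5,3,10) with a≤c, −a<b≤a
reduced forms (5, 3, 10) vs (5, 3, 10) ⇒ equivalent

yes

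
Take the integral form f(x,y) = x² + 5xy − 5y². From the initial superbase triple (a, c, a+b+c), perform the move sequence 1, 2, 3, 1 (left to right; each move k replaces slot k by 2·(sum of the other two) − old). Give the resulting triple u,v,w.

start (1,-5,1) = (f(1,0),f(0,1),f(1,1))
replace slot 1: 2·((-5)+1) − 1 = -9 → (-9,-5,1)
replace slot 2: 2·((-9)+1) − (-5) = -11 → (-9,-11,1)
replace slot 3: 2·((-9)+(-11)) − 1 = -41 → (-9,-11,-41)
replace slot 1: 2·((-11)+(-41)) − (-9) = -95 → (-95,-11,-41)

-95,-11,-41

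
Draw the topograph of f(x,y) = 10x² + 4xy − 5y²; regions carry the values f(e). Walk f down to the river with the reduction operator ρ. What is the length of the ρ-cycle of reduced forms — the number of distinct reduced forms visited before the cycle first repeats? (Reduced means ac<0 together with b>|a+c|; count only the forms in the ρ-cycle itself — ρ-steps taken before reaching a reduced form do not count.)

D = 216, ⌊√D⌋ = 14
descent: ρ → (-5,6,9)  [lands on river]
river: ρ → (9,12,-2)
river: ρ → (-2,12,9)
river: ρ → (9,6,-5)
river: ρ → (-5,14,1)
river: ρ → (1,14,-5)
ρ-cycle length = 6 (tail of 1 descent step not counted)

6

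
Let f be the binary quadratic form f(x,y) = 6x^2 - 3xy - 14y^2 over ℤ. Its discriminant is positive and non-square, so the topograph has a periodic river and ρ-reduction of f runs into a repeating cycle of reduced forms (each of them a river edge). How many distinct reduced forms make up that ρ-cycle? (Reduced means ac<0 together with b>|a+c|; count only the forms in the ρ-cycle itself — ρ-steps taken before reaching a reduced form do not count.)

D = 345, ⌊√D⌋ = 18
descent: ρ → (-14,3,6)
descent: ρ → (6,9,-11)  [lands on river]
river: ρ → (-11,13,4)
river: ρ → (4,11,-14)
river: ρ → (-14,17,1)
river: ρ → (1,17,-14)
river: ρ → (-14,11,4)
river: ρ → (4,13,-11)
river: ρ → (-11,9,6)
river: ρ → (6,15,-5)
river: ρ → (-5,15,6)
ρ-cycle length = 10 (tail of 2 descent steps not counted)

10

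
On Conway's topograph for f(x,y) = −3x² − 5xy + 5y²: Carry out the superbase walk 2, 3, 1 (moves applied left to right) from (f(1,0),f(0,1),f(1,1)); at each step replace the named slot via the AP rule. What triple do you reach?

start (-3,5,-3) = (f(1,0),f(0,1),f(1,1))
replace slot 2: 2·((-3)+(-3)) − 5 = -17 → (-3,-17,-3)
replace slot 3: 2·((-3)+(-17)) − (-3) = -37 → (-3,-17,-37)
replace slot 1: 2·((-17)+(-37)) − (-3) = -105 → (-105,-17,-37)

-105,-17,-37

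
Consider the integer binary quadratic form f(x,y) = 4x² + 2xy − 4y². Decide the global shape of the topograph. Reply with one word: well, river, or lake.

D = b²−4ac = 2² − 4·4·(-4) = 68
D > 0 non-square ⇒ indefinite ⇒ periodic river

river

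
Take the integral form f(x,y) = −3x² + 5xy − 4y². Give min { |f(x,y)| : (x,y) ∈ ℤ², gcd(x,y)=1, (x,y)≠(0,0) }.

translate: b→1 (≡-5 mod 6), so (3,-5,4)→(3,1,2)
flip: (3,1,2)→(2,-1,3)
reduced (well bottom): (2,-1,3) with a≤c, −a<b≤a
well minimum |f| = |-2| = 2 (negative-definite)

2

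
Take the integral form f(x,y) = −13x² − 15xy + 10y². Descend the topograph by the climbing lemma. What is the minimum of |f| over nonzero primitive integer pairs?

descent: ρ → (10,15,-13)  [lands on river]
river: ρ → (-13,11,12)
river: ρ → (12,13,-12)
river: ρ → (-12,11,13)
river: ρ → (13,15,-10)
river: ρ → (-10,25,3)
river: ρ → (3,23,-18)
river: ρ → (-18,13,8)
river: ρ → (8,19,-12)
river: ρ → (-12,5,15)
river: ρ → (15,25,-2)
river: ρ → (-2,27,2)
river: ρ → (2,25,-15)
river: ρ → (-15,5,12)
river: ρ → (12,19,-8)
river: ρ → (-8,13,18)
river: ρ → (18,23,-3)
river: ρ → (-3,25,10)
closes: descent 1, river 18
min |a| on river = 2

2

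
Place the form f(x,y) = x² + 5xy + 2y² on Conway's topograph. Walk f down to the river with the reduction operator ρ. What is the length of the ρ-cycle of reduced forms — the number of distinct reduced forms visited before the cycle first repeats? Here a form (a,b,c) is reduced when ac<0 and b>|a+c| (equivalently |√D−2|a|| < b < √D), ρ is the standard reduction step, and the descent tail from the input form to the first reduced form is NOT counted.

D = 17, ⌊√D⌋ = 4
descent: ρ → (2,3,-1)  [lands on river]
river: ρ → (-1,3,2)
river: ρ → (2,1,-2)
river: ρ → (-2,3,1)
river: ρ → (1,3,-2)
river: ρ → (-2,1,2)
ρ-cycle length = 6 (tail of 1 descent step not counted)

6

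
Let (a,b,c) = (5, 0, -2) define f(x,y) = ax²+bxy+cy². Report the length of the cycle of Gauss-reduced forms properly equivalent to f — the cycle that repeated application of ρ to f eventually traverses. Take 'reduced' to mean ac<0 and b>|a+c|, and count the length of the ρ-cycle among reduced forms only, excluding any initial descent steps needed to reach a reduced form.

D = 40, ⌊√D⌋ = 6
descent: ρ → (-2,4,3)  [lands on river]
river: ρ → (3,2,-3)
river: ρ → (-3,4,2)
river: ρ → (2,4,-3)
river: ρ → (-3,2,3)
river: ρ → (3,4,-2)
ρ-cycle length = 6 (tail of 1 descent step not counted)

6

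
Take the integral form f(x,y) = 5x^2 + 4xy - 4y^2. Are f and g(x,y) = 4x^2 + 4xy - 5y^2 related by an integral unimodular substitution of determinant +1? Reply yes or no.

D₁ = 96, D₂ = 96
river cycle of f (length 4): (-4, 4, 5), (5, 6, -3), (-3, 6, 5), (5, 4, -4)
river cycle of g (length 4): (-5, 6, 3), (3, 6, -5), (-5, 4, 4), (4, 4, -5)
cycles differ ⇒ inequivalent

no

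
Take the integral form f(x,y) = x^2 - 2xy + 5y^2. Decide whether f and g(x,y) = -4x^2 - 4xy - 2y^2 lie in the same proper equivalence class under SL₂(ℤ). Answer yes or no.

D₁ = -16, D₂ = -16
f: translate: b→0 (≡-2 mod 2), so (1,-2,5)→(1,0,4)
f: reduced (well bottom): (1,0,4) with a≤c, −a<b≤a
g is negative-definite; reduce −g:
−g: flip: (4,4,2)→(2,-4,4)
−g: translate: b→0 (≡-4 mod 4), so (2,-4,4)→(2,0,2)
−g: reduced (well bottom): (2,0,2) with a≤c, −a<b≤a
flip sign back: reduced form of g is (-2,0,-2)
reduced forms (1, 0, 4) vs (-2, 0, -2) ⇒ inequivalent

no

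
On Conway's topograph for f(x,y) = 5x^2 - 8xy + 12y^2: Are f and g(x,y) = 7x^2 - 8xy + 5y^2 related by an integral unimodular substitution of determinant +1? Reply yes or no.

D₁ = -176, D₂ = -76
discriminants differ ⇒ not SL₂(ℤ)-equivalent

no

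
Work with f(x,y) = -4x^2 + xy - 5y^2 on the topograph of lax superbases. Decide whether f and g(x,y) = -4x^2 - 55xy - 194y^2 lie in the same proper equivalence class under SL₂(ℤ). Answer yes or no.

D₁ = -79, D₂ = -79
f is negative-definite; reduce −f:
−f: reduced (well bottom): (4,-1,5) with a≤c, −a<b≤a
flip sign back: reduced form of f is (-4,1,-5)
g is negative-definite; reduce −g:
−g: translate: b→-1 (≡55 mod 8), so (4,55,194)→(4,-1,5)
−g: reduced (well bottom): (4,-1,5) with a≤c, −a<b≤a
flip sign back: reduced form of g is (-4,1,-5)
reduced forms (-4, 1, -5) vs (-4, 1, -5) ⇒ equivalent

yes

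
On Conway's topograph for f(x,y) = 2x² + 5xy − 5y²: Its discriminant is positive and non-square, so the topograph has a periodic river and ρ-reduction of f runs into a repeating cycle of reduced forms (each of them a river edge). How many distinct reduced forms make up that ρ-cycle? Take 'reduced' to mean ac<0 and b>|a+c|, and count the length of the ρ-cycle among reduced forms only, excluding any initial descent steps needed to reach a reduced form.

D = 65, ⌊√D⌋ = 8
river: ρ → (-5,5,2)
river: ρ → (2,7,-2)
river: ρ → (-2,5,5)
river: ρ → (5,5,-2)
river: ρ → (-2,7,2)
river: ρ → (2,5,-5)
ρ-cycle length = 6 (tail of 0 descent steps not counted)

6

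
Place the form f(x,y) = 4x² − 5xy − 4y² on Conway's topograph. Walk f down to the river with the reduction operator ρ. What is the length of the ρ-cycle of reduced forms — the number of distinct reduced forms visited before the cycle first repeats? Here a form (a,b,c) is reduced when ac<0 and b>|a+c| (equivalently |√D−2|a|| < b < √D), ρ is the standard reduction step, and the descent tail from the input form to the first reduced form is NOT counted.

D = 89, ⌊√D⌋ = 9
descent: ρ → (-4,5,4)  [lands on river]
river: ρ → (4,3,-5)
river: ρ → (-5,7,2)
river: ρ → (2,9,-1)
river: ρ → (-1,9,2)
river: ρ → (2,7,-5)
river: ρ → (-5,3,4)
river: ρ → (4,5,-4)
river: ρ → (-4,3,5)
river: ρ → (5,7,-2)
river: ρ → (-2,9,1)
river: ρ → (1,9,-2)
river: ρ → (-2,7,5)
river: ρ → (5,3,-4)
ρ-cycle length = 14 (tail of 1 descent step not counted)

14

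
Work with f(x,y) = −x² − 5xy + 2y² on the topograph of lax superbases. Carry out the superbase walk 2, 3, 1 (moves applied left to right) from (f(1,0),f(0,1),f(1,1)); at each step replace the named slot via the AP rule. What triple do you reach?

start (-1,2,-4) = (f(1,0),f(0,1),f(1,1))
replace slot 2: 2·((-1)+(-4)) − 2 = -12 → (-1,-12,-4)
replace slot 3: 2·((-1)+(-12)) − (-4) = -22 → (-1,-12,-22)
replace slot 1: 2·((-12)+(-22)) − (-1) = -67 → (-67,-12,-22)

-67,-12,-22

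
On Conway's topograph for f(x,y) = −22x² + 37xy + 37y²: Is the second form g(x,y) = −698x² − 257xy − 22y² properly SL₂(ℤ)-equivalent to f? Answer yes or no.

D₁ = 4625, D₂ = 4625
river cycle of f (length 14): (37, 37, -22), (-22, 51, 23), (23, 41, -32), (-32, 23, 32), (32, 41, -23), (-23, 51, 22), (22, 37, -37), (-37, 37, 22), (22, 51, -23), (-23, 41, 32), … (4 more)
river cycle of g (length 14): (-22, 37, 37), (37, 37, -22), (-22, 51, 23), (23, 41, -32), (-32, 23, 32), (32, 41, -23), (-23, 51, 22), (22, 37, -37), (-37, 37, 22), (22, 51, -23), … (4 more)
cycles coincide ⇒ equivalent

yes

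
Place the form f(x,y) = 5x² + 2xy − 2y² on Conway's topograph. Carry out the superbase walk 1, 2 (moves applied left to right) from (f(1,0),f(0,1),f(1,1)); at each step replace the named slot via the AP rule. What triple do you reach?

start (5,-2,5) = (f(1,0),f(0,1),f(1,1))
replace slot 1: 2·((-2)+5) − 5 = 1 → (1,-2,5)
replace slot 2: 2·(1+5) − (-2) = 14 → (1,14,5)

1,14,5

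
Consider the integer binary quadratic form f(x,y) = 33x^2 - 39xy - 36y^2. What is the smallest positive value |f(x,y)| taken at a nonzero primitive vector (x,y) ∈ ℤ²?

descent: ρ → (-36,39,33)  [lands on river]
river: ρ → (33,27,-42)
river: ρ → (-42,57,18)
river: ρ → (18,51,-51)
river: ρ → (-51,51,18)
river: ρ → (18,57,-42)
river: ρ → (-42,27,33)
river: ρ → (33,39,-36)
river: ρ → (-36,33,36)
river: ρ → (36,39,-33)
river: ρ → (-33,27,42)
river: ρ → (42,57,-18)
river: ρ → (-18,51,51)
river: ρ → (51,51,-18)
river: ρ → (-18,57,42)
river: ρ → (42,27,-33)
river: ρ → (-33,39,36)
river: ρ → (36,33,-36)
closes: descent 1, river 18
min |a| on river = 18

18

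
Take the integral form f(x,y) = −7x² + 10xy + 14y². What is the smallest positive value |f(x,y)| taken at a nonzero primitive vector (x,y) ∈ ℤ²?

river: ρ → (14,18,-3)
river: ρ → (-3,18,14)
river: ρ → (14,10,-7)
river: ρ → (-7,18,6)
river: ρ → (6,18,-7)
river: ρ → (-7,10,14)
closes: descent 0, river 6
min |a| on river = 3

3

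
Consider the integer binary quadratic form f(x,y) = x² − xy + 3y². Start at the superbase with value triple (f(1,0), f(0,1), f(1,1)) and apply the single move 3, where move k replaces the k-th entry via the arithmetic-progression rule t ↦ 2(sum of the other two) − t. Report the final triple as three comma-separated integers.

start (1,3,3) = (f(1,0),f(0,1),f(1,1))
replace slot 3: 2·(1+3) − 3 = 5 → (1,3,5)

1,3,5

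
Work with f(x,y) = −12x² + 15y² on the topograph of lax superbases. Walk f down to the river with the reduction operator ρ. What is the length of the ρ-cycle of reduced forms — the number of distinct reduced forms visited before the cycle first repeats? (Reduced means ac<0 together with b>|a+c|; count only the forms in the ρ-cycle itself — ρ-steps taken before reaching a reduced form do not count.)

D = 720, ⌊√D⌋ = 26
descent: ρ → (15,0,-12)
descent: ρ → (-12,24,3)  [lands on river]
river: ρ → (3,24,-12)
ρ-cycle length = 2 (tail of 2 descent steps not counted)

2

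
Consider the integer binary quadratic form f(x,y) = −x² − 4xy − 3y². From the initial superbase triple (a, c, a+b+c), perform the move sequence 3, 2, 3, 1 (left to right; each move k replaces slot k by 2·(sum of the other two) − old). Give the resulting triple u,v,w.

start (-1,-3,-8) = (f(1,0),f(0,1),f(1,1))
replace slot 3: 2·((-1)+(-3)) − (-8) = 0 → (-1,-3,0)
replace slot 2: 2·((-1)+0) − (-3) = 1 → (-1,1,0)
replace slot 3: 2·((-1)+1) − 0 = 0 → (-1,1,0)
replace slot 1: 2·(1+0) − (-1) = 3 → (3,1,0)

3,1,0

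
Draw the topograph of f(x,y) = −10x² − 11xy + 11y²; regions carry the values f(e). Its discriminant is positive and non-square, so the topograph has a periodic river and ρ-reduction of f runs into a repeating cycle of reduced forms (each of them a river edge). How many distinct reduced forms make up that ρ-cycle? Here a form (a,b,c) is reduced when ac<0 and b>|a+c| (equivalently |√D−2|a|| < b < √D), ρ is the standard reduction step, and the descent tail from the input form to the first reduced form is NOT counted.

D = 561, ⌊√D⌋ = 23
descent: ρ → (11,11,-10)  [lands on river]
river: ρ → (-10,9,12)
river: ρ → (12,15,-7)
river: ρ → (-7,13,14)
river: ρ → (14,15,-6)
river: ρ → (-6,21,5)
river: ρ → (5,19,-10)
river: ρ → (-10,21,3)
river: ρ → (3,21,-10)
river: ρ → (-10,19,5)
river: ρ → (5,21,-6)
river: ρ → (-6,15,14)
river: ρ → (14,13,-7)
river: ρ → (-7,15,12)
river: ρ → (12,9,-10)
river: ρ → (-10,11,11)
ρ-cycle length = 16 (tail of 1 descent step not counted)

16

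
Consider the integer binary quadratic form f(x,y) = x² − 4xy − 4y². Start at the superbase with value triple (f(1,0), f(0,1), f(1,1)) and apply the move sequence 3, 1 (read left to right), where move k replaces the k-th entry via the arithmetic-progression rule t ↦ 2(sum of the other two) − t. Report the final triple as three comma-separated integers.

start (1,-4,-7) = (f(1,0),f(0,1),f(1,1))
replace slot 3: 2·(1+(-4)) − (-7) = 1 → (1,-4,1)
replace slot 1: 2·((-4)+1) − 1 = -7 → (-7,-4,1)

-7,-4,1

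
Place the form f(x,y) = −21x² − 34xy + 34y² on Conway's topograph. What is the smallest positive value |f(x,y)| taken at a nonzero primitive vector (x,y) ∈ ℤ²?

descent: ρ → (34,34,-21)  [lands on river]
river: ρ → (-21,50,18)
river: ρ → (18,58,-9)
river: ρ → (-9,50,42)
river: ρ → (42,34,-17)
river: ρ → (-17,34,42)
river: ρ → (42,50,-9)
river: ρ → (-9,58,18)
river: ρ → (18,50,-21)
river: ρ → (-21,34,34)
closes: descent 1, river 10
min |a| on river = 9

9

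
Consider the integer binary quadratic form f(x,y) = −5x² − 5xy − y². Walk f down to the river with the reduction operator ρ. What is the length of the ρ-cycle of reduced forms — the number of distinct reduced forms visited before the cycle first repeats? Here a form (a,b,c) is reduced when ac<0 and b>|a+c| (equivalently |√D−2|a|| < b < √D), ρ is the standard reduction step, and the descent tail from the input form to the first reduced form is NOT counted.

D = 5, ⌊√D⌋ = 2
descent: ρ → (-1,1,1)  [lands on river]
river: ρ → (1,1,-1)
ρ-cycle length = 2 (tail of 1 descent step not counted)

2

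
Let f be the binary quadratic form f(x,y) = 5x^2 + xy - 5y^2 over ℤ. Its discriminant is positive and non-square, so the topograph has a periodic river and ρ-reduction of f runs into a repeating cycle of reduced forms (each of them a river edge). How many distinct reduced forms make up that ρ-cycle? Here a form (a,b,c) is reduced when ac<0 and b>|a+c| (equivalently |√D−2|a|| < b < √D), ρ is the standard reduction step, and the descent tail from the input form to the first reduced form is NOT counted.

D = 101, ⌊√D⌋ = 10
river: ρ → (-5,9,1)
river: ρ → (1,9,-5)
river: ρ → (-5,1,5)
river: ρ → (5,9,-1)
river: ρ → (-1,9,5)
river: ρ → (5,1,-5)
ρ-cycle length = 6 (tail of 0 descent steps not counted)

6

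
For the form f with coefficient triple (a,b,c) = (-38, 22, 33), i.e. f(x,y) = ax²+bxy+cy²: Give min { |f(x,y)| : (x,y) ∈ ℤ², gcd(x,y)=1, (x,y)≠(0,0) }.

river: ρ → (33,44,-27)
river: ρ → (-27,64,13)
river: ρ → (13,66,-22)
river: ρ → (-22,66,13)
river: ρ → (13,64,-27)
river: ρ → (-27,44,33)
river: ρ → (33,22,-38)
river: ρ → (-38,54,17)
river: ρ → (17,48,-47)
river: ρ → (-47,46,18)
river: ρ → (18,62,-23)
river: ρ → (-23,30,50)
river: ρ → (50,70,-3)
river: ρ → (-3,74,2)
river: ρ → (2,74,-3)
river: ρ → (-3,70,50)
river: ρ → (50,30,-23)
river: ρ → (-23,62,18)
river: ρ → (18,46,-47)
river: ρ → (-47,48,17)
river: ρ → (17,54,-38)
river: ρ → (-38,22,33)
closes: descent 0, river 22
min |a| on river = 2

2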